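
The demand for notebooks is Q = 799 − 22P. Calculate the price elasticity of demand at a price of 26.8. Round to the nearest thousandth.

At P = 26.8, Q = 209.4.
dQ/dP = −22.
Point elasticity E = (dQ/dP)·(P/Q) = -22 × 26.8/209.4 ≈ -2.816.
|E| > 1, so demand is elastic at this price.

-2.816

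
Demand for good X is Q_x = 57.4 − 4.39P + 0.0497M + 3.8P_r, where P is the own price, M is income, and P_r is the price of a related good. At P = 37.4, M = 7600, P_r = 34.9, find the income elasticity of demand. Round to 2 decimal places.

First evaluate Q_x: 57.4 − 4.39(37.4) + 0.0497(7600) + 3.8(34.9) = 57.4 − 164.186 + 377.72 + 132.62 = 403.554.
∂Q_x/∂M = +0.0497, so E_I = 0.0497·(7600/403.554) ≈ 0.94.
E_I ∈ (0,1): normal good (necessity).

0.94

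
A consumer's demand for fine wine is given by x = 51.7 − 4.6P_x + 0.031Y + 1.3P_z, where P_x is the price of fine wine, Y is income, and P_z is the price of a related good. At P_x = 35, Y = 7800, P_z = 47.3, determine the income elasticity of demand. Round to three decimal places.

1.246

At the given point, x = 51.7 − 4.6(35) + 0.031(7800) + 1.3(47.3) = 51.7 − 161 + 241.8 + 61.49 = 193.99.
∂x/∂Y = +0.031, so E_I = 0.031·(7800/193.99) ≈ 1.246.
E_I > 1: normal good (luxury).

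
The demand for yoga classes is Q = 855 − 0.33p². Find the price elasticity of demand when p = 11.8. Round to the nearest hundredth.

-0.11

At p = 11.8, Q = 809.0508.
dQ/dp = −2·0.33·p = −7.788.
Point elasticity E = (dQ/dp)·(p/Q) = -7.788 × 11.8/809.0508 ≈ -0.11.
|E| < 1, so demand is inelastic at this price.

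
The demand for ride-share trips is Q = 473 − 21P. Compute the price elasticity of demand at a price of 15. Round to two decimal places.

-1.99

At P = 15, Q = 158.
dQ/dP = −21.
Point elasticity E = (dQ/dP)·(P/Q) = -21 × 15/158 ≈ -1.99.
|E| > 1, so demand is elastic at this price.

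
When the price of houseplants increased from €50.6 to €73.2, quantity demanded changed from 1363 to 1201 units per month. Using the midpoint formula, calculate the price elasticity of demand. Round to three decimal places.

-0.346

%ΔQ = (1201 − 1363)/[(1363 + 1201)/2] = -162/1282 ≈ -0.1264.
%Δp = (73.2 − 50.6)/[(50.6 + 73.2)/2] = 22.6/61.9 ≈ 0.3651.
Arc elasticity E = %ΔQ/%Δp ≈ -0.1264/0.3651 ≈ -0.346.
|E| < 1: demand is inelastic over this range.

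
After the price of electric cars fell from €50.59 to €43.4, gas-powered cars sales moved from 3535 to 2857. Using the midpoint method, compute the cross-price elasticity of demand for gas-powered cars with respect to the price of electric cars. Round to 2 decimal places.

1.39

%ΔQ_x = (2857 − 3535)/[(3535+2857)/2] = -678/3196 ≈ -0.2121.
%ΔP_y = (43.4 − 50.59)/[(50.59+43.4)/2] ≈ -0.1530.
E_xy = -0.2121/-0.1530 ≈ 1.39.
E_xy > 0, so gas-powered cars and electric cars are substitutes.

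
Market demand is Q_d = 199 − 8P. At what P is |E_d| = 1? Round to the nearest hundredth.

12.44

For linear demand Q_d = a − bP, E = −bP/(a − bP). |E| = 1 ⇒ bP = a − bP ⇒ P = a/(2b).
P = 199/(2·8) ≈ 12.44.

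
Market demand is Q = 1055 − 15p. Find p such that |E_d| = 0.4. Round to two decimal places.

20.10

Set −bp/(a − bp) = −0.4 ⇒ bp = 0.4(a − bp) ⇒ bp(1+0.4) = 0.4·a.
p = 0.4·1055/(15·1.4) ≈ 20.10.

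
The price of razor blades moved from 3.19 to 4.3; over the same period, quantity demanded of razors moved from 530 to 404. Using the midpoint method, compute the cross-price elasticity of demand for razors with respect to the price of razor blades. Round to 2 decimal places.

-0.91

%ΔQ_x = (404 − 530)/[(530+404)/2] = -126/467 ≈ -0.2698.
%ΔP_y = (4.3 − 3.19)/[(3.19+4.3)/2] ≈ 0.2964.
E_xy = -0.2698/0.2964 ≈ -0.91.
E_xy < 0, so razors and razor blades are complements.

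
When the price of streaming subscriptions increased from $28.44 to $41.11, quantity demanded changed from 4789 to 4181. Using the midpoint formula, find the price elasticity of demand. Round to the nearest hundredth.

-0.37

%Δq = (4181 − 4789)/[(4789 + 4181)/2] = -608/4485 ≈ -0.1356.
%ΔP = (41.11 − 28.44)/[(28.44 + 41.11)/2] = 12.67/34.775 ≈ 0.3643.
Arc elasticity E = %Δq/%ΔP ≈ -0.1356/0.3643 ≈ -0.37.
|E| < 1: demand is inelastic over this range.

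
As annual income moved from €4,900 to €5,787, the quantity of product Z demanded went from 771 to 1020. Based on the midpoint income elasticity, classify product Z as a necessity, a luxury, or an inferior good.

%ΔQ = (1020 − 771)/[(771+1020)/2] = 249/895.5 ≈ 0.2781.
%ΔI = (5,787 − 4,900)/[(4,900+5,787)/2] = 887/5343.5 ≈ 0.1660.
E_I = %ΔQ/%ΔI ≈ 1.675.
E_I > 1: normal good (luxury).

luxury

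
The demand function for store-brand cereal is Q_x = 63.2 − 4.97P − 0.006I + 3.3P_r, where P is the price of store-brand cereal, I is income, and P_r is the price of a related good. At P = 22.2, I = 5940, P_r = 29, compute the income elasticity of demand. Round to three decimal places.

-2.757

Q_x = 63.2 − 4.97(22.2) − 0.006(5940) + 3.3(29) = 63.2 − 110.334 − 35.64 + 95.7 = 12.926.
∂Q_x/∂I = −0.006, so E_I = -0.006·(5940/12.926) ≈ -2.757.
E_I < 0: inferior good.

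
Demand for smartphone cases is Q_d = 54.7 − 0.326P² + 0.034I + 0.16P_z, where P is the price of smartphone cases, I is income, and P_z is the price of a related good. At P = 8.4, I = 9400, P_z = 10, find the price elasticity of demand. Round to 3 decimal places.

-0.130

Evaluating quantity at (P, I, P_z) gives Q_d = 54.7 − 0.326(8.4)² + 0.034(9400) + 0.16(10) = 54.7 − 23.0026 + 319.6 + 1.6 = 352.8974.
∂Q_d/∂P = −2·0.326·P = -5.4768, so E_p = -5.4768·(8.4/352.8974) ≈ -0.130.
|E_p| < 1: demand is inelastic.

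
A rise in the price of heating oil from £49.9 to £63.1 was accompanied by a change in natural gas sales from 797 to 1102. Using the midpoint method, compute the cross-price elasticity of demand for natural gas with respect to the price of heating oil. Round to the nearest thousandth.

%ΔQ_x = (1102 − 797)/[(797+1102)/2] = 305/949.5 ≈ 0.3212.
%ΔP_y = (63.1 − 49.9)/[(49.9+63.1)/2] ≈ 0.2336.
E_xy = 0.3212/0.2336 ≈ 1.375.
E_xy > 0, so natural gas and heating oil are substitutes.

1.375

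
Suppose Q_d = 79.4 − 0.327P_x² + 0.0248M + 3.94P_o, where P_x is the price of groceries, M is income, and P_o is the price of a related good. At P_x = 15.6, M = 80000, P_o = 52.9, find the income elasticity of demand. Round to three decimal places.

Evaluating quantity at (P_x, M, P_o) gives Q_d = 79.4 − 0.327(15.6)² + 0.0248(80000) + 3.94(52.9) = 79.4 − 79.5787 + 1984 + 208.426 = 2192.2473.
∂Q_d/∂M = +0.0248, so E_I = 0.0248·(80000/2192.2473) ≈ 0.905.
E_I ∈ (0,1): normal good (necessity).

0.905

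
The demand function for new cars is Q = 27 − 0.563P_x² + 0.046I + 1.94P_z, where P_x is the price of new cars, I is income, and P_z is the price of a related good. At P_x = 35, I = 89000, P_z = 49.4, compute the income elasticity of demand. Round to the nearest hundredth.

1.16

First evaluate Q: 27 − 0.563(35)² + 0.046(89000) + 1.94(49.4) = 27 − 689.675 + 4094 + 95.836 = 3527.161.
∂Q/∂I = +0.046, so E_I = 0.046·(89000/3527.161) ≈ 1.16.
E_I > 1: normal good (luxury).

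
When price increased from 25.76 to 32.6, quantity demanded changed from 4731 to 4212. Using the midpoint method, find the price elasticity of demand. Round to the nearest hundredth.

-0.50

%Δq = (4212 − 4731)/[(4731 + 4212)/2] = -519/4471.5 ≈ -0.1161.
%Δp = (32.6 − 25.76)/[(25.76 + 32.6)/2] = 6.84/29.18 ≈ 0.2344.
Arc elasticity E = %Δq/%Δp ≈ -0.1161/0.2344 ≈ -0.50.
|E| < 1: demand is inelastic over this range.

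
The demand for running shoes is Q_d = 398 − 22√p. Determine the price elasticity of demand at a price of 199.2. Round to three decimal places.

-1.774

At p = 199.2, Q_d = 87.4959.
dQ_d/dp = −22/(2√p) = −22/(2·14.1138).
Point elasticity E = (dQ_d/dp)·(p/Q_d) = -0.7794 × 199.2/87.4959 ≈ -1.774.
|E| > 1, so demand is elastic at this price.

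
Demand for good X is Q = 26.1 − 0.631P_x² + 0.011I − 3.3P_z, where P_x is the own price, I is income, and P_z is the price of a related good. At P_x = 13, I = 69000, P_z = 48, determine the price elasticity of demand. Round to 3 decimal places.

-0.410

Substituting, Q = 26.1 − 0.631(13)² + 0.011(69000) − 3.3(48) = 26.1 − 106.639 + 759 − 158.4 = 520.061.
∂Q/∂P_x = −2·0.631·P_x = -16.406, so E_p = -16.406·(13/520.061) ≈ -0.410.
|E_p| < 1: demand is inelastic.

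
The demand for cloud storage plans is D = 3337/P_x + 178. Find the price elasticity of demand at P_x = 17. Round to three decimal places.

-0.524

At P_x = 17, D = 374.2941.
dD/dP_x = −3337/P_x² = −11.5467.
Point elasticity E = (dD/dP_x)·(P_x/D) = -11.5467 × 17/374.2941 ≈ -0.524.
|E| < 1, so demand is inelastic at this price.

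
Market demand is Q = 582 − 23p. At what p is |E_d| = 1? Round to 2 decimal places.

For linear demand Q = a − bp, E = −bp/(a − bp). |E| = 1 ⇒ bp = a − bp ⇒ p = a/(2b).
p = 582/(2·23) ≈ 12.65.

12.65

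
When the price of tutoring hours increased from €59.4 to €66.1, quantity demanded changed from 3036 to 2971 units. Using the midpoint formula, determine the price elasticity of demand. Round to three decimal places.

%ΔQ = (2971 − 3036)/[(3036 + 2971)/2] = -65/3003.5 ≈ -0.0216.
%Δp = (66.1 − 59.4)/[(59.4 + 66.1)/2] = 6.7/62.75 ≈ 0.1068.
Arc elasticity E = %ΔQ/%Δp ≈ -0.0216/0.1068 ≈ -0.203.
|E| < 1: demand is inelastic over this range.

-0.203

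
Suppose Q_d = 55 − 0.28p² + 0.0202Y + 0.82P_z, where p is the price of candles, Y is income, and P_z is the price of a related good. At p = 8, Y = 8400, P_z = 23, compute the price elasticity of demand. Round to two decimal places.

Substituting, Q_d = 55 − 0.28(8)² + 0.0202(8400) + 0.82(23) = 55 − 17.92 + 169.68 + 18.86 = 225.62.
∂Q_d/∂p = −2·0.28·p = -4.48, so E_p = -4.48·(8/225.62) ≈ -0.16.
|E_p| < 1: demand is inelastic.

-0.16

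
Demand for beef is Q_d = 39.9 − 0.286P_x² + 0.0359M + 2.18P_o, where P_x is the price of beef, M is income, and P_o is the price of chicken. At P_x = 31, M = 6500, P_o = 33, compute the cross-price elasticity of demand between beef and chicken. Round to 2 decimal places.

1.02

First evaluate Q_d: 39.9 − 0.286(31)² + 0.0359(6500) + 2.18(33) = 39.9 − 274.846 + 233.35 + 71.94 = 70.344.
∂Q_d/∂P_o = +2.18, so E_xy = 2.18·(33/70.344) ≈ 1.02.
E_xy > 0: the goods are substitutes.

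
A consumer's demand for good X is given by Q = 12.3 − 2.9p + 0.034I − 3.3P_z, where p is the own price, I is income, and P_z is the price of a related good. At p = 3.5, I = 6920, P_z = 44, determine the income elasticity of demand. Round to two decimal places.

Substituting, Q = 12.3 − 2.9(3.5) + 0.034(6920) − 3.3(44) = 12.3 − 10.15 + 235.28 − 145.2 = 92.23.
∂Q/∂I = +0.034, so E_I = 0.034·(6920/92.23) ≈ 2.55.
E_I > 1: normal good (luxury).

2.55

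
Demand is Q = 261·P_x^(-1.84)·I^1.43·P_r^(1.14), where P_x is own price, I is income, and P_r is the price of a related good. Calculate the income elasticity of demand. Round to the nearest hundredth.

For a Cobb–Douglas (constant-elasticity) form Q = A·I^α·…, the elasticity with respect to I equals the exponent α at every point.
Here the exponent on I is 1.43, so the income elasticity of demand is 1.43.

1.43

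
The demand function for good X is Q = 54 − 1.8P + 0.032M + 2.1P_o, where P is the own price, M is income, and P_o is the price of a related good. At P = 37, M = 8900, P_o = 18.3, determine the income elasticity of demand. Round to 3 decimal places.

0.917

Evaluating quantity at (P, M, P_o) gives Q = 54 − 1.8(37) + 0.032(8900) + 2.1(18.3) = 54 − 66.6 + 284.8 + 38.43 = 310.63.
∂Q/∂M = +0.032, so E_I = 0.032·(8900/310.63) ≈ 0.917.
E_I ∈ (0,1): normal good (necessity).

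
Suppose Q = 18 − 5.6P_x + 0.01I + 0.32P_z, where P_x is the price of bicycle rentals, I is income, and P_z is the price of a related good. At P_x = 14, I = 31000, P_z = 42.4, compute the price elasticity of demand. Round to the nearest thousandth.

-0.298

Q = 18 − 5.6(14) + 0.01(31000) + 0.32(42.4) = 18 − 78.4 + 310 + 13.568 = 263.168.
∂Q/∂P_x = −5.6, so E_p = (−5.6)·(14/263.168) ≈ -0.298.
|E_p| < 1: demand is inelastic.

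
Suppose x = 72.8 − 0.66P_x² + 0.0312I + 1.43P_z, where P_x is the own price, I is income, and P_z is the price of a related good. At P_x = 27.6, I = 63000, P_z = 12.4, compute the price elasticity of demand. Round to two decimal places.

First evaluate x: 72.8 − 0.66(27.6)² + 0.0312(63000) + 1.43(12.4) = 72.8 − 502.7616 + 1965.6 + 17.732 = 1553.3704.
∂x/∂P_x = −2·0.66·P_x = -36.432, so E_p = -36.432·(27.6/1553.3704) ≈ -0.65.
|E_p| < 1: demand is inelastic.

-0.65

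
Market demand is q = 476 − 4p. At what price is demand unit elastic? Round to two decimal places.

59.50

For linear demand q = a − bp, E = −bp/(a − bp). |E| = 1 ⇒ bp = a − bp ⇒ p = a/(2b).
p = 476/(2·4) = 59.50.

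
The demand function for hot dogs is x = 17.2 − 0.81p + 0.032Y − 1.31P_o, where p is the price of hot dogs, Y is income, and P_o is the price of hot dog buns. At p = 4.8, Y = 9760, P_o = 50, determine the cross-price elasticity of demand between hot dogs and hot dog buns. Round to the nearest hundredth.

-0.25

At the given point, x = 17.2 − 0.81(4.8) + 0.032(9760) − 1.31(50) = 17.2 − 3.888 + 312.32 − 65.5 = 260.132.
∂x/∂P_o = −1.31, so E_xy = -1.31·(50/260.132) ≈ -0.25.
E_xy < 0: the goods are complements.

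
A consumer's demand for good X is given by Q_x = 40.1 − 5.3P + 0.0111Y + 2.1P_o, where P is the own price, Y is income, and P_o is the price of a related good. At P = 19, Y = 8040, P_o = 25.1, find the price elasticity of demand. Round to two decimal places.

-1.24

Evaluating quantity at (P, Y, P_o) gives Q_x = 40.1 − 5.3(19) + 0.0111(8040) + 2.1(25.1) = 40.1 − 100.7 + 89.244 + 52.71 = 81.354.
∂Q_x/∂P = −5.3, so E_p = (−5.3)·(19/81.354) ≈ -1.24.
|E_p| > 1: demand is elastic.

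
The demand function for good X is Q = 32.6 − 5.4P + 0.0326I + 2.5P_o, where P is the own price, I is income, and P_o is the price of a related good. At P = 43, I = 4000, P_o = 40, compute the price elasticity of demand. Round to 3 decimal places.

At the given point, Q = 32.6 − 5.4(43) + 0.0326(4000) + 2.5(40) = 32.6 − 232.2 + 130.4 + 100 = 30.8.
∂Q/∂P = −5.4, so E_p = (−5.4)·(43/30.8) ≈ -7.539.
|E_p| > 1: demand is elastic.

-7.539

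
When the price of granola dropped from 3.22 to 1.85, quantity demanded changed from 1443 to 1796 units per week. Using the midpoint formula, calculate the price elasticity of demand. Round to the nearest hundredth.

-0.40

%Δq = (1796 − 1443)/[(1443 + 1796)/2] = 353/1619.5 ≈ 0.2180.
%Δp = (1.85 − 3.22)/[(3.22 + 1.85)/2] = -1.37/2.535 ≈ -0.5404.
Arc elasticity E = %Δq/%Δp ≈ 0.2180/-0.5404 ≈ -0.40.
|E| < 1: demand is inelastic over this range.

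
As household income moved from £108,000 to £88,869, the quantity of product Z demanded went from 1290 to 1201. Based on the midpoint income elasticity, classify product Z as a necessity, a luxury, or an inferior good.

%ΔQ = (1201 − 1290)/[(1290+1201)/2] = -89/1245.5 ≈ -0.0715.
%ΔI = (88,869 − 108,000)/[(108,000+88,869)/2] = -19131/98434.5 ≈ -0.1944.
E_I = %ΔQ/%ΔI ≈ 0.368.
E_I ∈ (0,1): normal good (necessity).

necessity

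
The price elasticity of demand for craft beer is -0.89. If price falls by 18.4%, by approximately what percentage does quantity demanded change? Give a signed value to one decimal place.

16.4

%ΔQ ≈ E × %ΔP = (-0.89) × (-18.4%) ≈ 16.4%.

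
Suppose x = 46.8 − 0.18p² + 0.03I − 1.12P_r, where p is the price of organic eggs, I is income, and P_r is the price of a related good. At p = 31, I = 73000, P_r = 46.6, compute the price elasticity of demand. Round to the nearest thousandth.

-0.172

Substituting, x = 46.8 − 0.18(31)² + 0.03(73000) − 1.12(46.6) = 46.8 − 172.98 + 2190 − 52.192 = 2011.628.
∂x/∂p = −2·0.18·p = -11.16, so E_p = -11.16·(31/2011.628) ≈ -0.172.
|E_p| < 1: demand is inelastic.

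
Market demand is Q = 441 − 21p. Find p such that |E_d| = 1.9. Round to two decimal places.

Set −bp/(a − bp) = −1.9 ⇒ bp = 1.9(a − bp) ⇒ bp(1+1.9) = 1.9·a.
p = 1.9·441/(21·2.9) ≈ 13.76.

13.76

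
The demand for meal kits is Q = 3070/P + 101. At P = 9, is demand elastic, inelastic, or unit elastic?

At P = 9, Q = 442.1111.
dQ/dP = −3070/P² = −37.9012.
Point elasticity E = (dQ/dP)·(P/Q) = -37.9012 × 9/442.1111 ≈ -0.772.
|E| ≈ 0.772 < 1, so demand is inelastic.

inelastic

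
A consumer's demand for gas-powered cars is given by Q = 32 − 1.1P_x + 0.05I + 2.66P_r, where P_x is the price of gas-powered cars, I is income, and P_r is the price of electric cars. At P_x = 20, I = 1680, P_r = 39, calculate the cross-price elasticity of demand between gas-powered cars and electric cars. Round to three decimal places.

0.525

At the given point, Q = 32 − 1.1(20) + 0.05(1680) + 2.66(39) = 32 − 22 + 84 + 103.74 = 197.74.
∂Q/∂P_r = +2.66, so E_xy = 2.66·(39/197.74) ≈ 0.525.
E_xy > 0: the goods are substitutes.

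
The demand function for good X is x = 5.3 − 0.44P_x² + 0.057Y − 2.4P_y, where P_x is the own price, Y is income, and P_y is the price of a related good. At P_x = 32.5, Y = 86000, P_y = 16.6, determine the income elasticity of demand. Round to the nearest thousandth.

First evaluate x: 5.3 − 0.44(32.5)² + 0.057(86000) − 2.4(16.6) = 5.3 − 464.75 + 4902 − 39.84 = 4402.71.
∂x/∂Y = +0.057, so E_I = 0.057·(86000/4402.71) ≈ 1.113.
E_I > 1: normal good (luxury).

1.113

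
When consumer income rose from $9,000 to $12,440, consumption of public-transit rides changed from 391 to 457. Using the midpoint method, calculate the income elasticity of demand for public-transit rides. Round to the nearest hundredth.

%ΔQ = (457 − 391)/[(391+457)/2] = 66/424 ≈ 0.1557.
%ΔI = (12,440 − 9,000)/[(9,000+12,440)/2] = 3440/10720 ≈ 0.3209.
E_I = %ΔQ/%ΔI ≈ 0.49.
E_I ∈ (0,1): normal good (necessity).

0.49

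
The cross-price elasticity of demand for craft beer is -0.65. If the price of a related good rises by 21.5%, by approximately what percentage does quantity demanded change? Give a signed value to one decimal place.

-14.0

%ΔQ ≈ E × %ΔP_y = (-0.65) × (21.5%) ≈ -14.0%.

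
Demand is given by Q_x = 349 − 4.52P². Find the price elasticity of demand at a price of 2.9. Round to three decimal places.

At P = 2.9, Q_x = 310.9868.
dQ_x/dP = −2·4.52·P = −26.216.
Point elasticity E = (dQ_x/dP)·(P/Q_x) = -26.216 × 2.9/310.9868 ≈ -0.244.
|E| < 1, so demand is inelastic at this price.

-0.244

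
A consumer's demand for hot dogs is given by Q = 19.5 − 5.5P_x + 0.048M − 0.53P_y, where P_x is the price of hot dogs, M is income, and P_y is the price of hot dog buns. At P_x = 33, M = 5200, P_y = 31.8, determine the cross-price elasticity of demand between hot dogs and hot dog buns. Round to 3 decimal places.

-0.238

Substituting, Q = 19.5 − 5.5(33) + 0.048(5200) − 0.53(31.8) = 19.5 − 181.5 + 249.6 − 16.854 = 70.746.
∂Q/∂P_y = −0.53, so E_xy = -0.53·(31.8/70.746) ≈ -0.238.
E_xy < 0: the goods are complements.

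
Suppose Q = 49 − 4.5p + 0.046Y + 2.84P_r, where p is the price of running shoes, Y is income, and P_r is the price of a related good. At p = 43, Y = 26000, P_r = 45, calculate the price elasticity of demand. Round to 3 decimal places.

-0.164

Q = 49 − 4.5(43) + 0.046(26000) + 2.84(45) = 49 − 193.5 + 1196 + 127.8 = 1179.3.
∂Q/∂p = −4.5, so E_p = (−4.5)·(43/1179.3) ≈ -0.164.
|E_p| < 1: demand is inelastic.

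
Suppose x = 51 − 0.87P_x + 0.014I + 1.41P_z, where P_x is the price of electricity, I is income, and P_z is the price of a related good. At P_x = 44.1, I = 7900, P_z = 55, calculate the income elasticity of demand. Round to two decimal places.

0.55

At the given point, x = 51 − 0.87(44.1) + 0.014(7900) + 1.41(55) = 51 − 38.367 + 110.6 + 77.55 = 200.783.
∂x/∂I = +0.014, so E_I = 0.014·(7900/200.783) ≈ 0.55.
E_I ∈ (0,1): normal good (necessity).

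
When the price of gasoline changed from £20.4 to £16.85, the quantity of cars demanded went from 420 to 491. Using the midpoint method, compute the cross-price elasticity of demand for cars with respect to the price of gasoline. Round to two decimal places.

-0.82

%ΔQ_x = (491 − 420)/[(420+491)/2] = 71/455.5 ≈ 0.1559.
%ΔP_y = (16.85 − 20.4)/[(20.4+16.85)/2] ≈ -0.1906.
E_xy = 0.1559/-0.1906 ≈ -0.82.
E_xy < 0, so cars and gasoline are complements.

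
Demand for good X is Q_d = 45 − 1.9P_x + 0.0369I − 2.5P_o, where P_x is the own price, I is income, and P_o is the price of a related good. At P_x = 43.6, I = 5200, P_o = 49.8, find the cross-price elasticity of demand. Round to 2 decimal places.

Evaluating quantity at (P_x, I, P_o) gives Q_d = 45 − 1.9(43.6) + 0.0369(5200) − 2.5(49.8) = 45 − 82.84 + 191.88 − 124.5 = 29.54.
∂Q_d/∂P_o = −2.5, so E_xy = -2.5·(49.8/29.54) ≈ -4.21.
E_xy < 0: the goods are complements.

-4.21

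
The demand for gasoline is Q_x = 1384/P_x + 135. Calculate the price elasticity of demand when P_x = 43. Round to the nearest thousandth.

-0.193

At P_x = 43, Q_x = 167.186.
dQ_x/dP_x = −1384/P_x² = −0.7485.
Point elasticity E = (dQ_x/dP_x)·(P_x/Q_x) = -0.7485 × 43/167.186 ≈ -0.193.
|E| < 1, so demand is inelastic at this price.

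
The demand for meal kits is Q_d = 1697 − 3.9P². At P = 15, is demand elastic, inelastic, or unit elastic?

elastic

At P = 15, Q_d = 819.5.
dQ_d/dP = −2·3.9·P = −117.
Point elasticity E = (dQ_d/dP)·(P/Q_d) = -117 × 15/819.5 ≈ -2.142.
|E| ≈ 2.142 > 1, so demand is elastic.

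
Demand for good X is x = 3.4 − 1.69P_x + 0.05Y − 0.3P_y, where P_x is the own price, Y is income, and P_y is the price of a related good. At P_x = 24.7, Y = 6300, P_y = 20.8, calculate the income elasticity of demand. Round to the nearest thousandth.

x = 3.4 − 1.69(24.7) + 0.05(6300) − 0.3(20.8) = 3.4 − 41.743 + 315 − 6.24 = 270.417.
∂x/∂Y = +0.05, so E_I = 0.05·(6300/270.417) ≈ 1.165.
E_I > 1: normal good (luxury).

1.165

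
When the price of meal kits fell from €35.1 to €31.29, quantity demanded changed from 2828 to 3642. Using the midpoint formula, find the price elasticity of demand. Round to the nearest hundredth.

-2.19

%ΔQ = (3642 − 2828)/[(2828 + 3642)/2] = 814/3235 ≈ 0.2516.
%Δp = (31.29 − 35.1)/[(35.1 + 31.29)/2] = -3.81/33.195 ≈ -0.1148.
Arc elasticity E = %ΔQ/%Δp ≈ 0.2516/-0.1148 ≈ -2.19.
|E| > 1: demand is elastic over this range.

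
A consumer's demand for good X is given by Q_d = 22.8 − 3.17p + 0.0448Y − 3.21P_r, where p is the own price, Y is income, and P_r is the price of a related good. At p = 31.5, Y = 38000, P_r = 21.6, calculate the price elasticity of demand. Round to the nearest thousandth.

-0.064

Substituting, Q_d = 22.8 − 3.17(31.5) + 0.0448(38000) − 3.21(21.6) = 22.8 − 99.855 + 1702.4 − 69.336 = 1556.009.
∂Q_d/∂p = −3.17, so E_p = (−3.17)·(31.5/1556.009) ≈ -0.064.
|E_p| < 1: demand is inelastic.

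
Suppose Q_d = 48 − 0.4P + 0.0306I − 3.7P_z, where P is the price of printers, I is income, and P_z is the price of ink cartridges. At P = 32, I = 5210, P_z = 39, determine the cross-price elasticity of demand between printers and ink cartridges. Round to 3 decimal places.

-2.867

Q_d = 48 − 0.4(32) + 0.0306(5210) − 3.7(39) = 48 − 12.8 + 159.426 − 144.3 = 50.326.
∂Q_d/∂P_z = −3.7, so E_xy = -3.7·(39/50.326) ≈ -2.867.
E_xy < 0: the goods are complements.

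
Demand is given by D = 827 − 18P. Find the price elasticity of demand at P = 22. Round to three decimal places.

At P = 22, D = 431.
dD/dP = −18.
Point elasticity E = (dD/dP)·(P/D) = -18 × 22/431 ≈ -0.919.
|E| < 1, so demand is inelastic at this price.

-0.919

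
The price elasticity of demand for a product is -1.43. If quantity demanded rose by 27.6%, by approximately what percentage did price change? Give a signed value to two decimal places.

-19.30

%ΔQ ≈ E × %ΔP ⇒ %ΔP = %ΔQ / E = (27.6%)/(-1.43) ≈ -19.30%.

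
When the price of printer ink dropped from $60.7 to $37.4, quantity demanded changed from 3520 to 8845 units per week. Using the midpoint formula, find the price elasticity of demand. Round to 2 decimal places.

%Δq = (8845 − 3520)/[(3520 + 8845)/2] = 5325/6182.5 ≈ 0.8613.
%ΔP = (37.4 − 60.7)/[(60.7 + 37.4)/2] = -23.3/49.05 ≈ -0.4750.
Arc elasticity E = %Δq/%ΔP ≈ 0.8613/-0.4750 ≈ -1.81.
|E| > 1: demand is elastic over this range.

-1.81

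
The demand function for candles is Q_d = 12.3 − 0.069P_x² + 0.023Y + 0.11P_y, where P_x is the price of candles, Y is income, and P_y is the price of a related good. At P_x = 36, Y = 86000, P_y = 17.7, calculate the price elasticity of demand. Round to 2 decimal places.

Evaluating quantity at (P_x, Y, P_y) gives Q_d = 12.3 − 0.069(36)² + 0.023(86000) + 0.11(17.7) = 12.3 − 89.424 + 1978 + 1.947 = 1902.823.
∂Q_d/∂P_x = −2·0.069·P_x = -4.968, so E_p = -4.968·(36/1902.823) ≈ -0.09.
|E_p| < 1: demand is inelastic.

-0.09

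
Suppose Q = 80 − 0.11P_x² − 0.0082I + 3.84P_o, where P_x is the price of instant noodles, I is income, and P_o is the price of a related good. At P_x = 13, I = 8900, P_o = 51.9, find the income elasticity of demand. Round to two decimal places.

-0.39

At the given point, Q = 80 − 0.11(13)² − 0.0082(8900) + 3.84(51.9) = 80 − 18.59 − 72.98 + 199.296 = 187.726.
∂Q/∂I = −0.0082, so E_I = -0.0082·(8900/187.726) ≈ -0.39.
E_I < 0: inferior good.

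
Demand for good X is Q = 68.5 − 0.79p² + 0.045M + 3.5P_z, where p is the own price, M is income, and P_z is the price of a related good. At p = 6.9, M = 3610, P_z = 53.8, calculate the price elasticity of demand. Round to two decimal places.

Evaluating quantity at (p, M, P_z) gives Q = 68.5 − 0.79(6.9)² + 0.045(3610) + 3.5(53.8) = 68.5 − 37.6119 + 162.45 + 188.3 = 381.6381.
∂Q/∂p = −2·0.79·p = -10.902, so E_p = -10.902·(6.9/381.6381) ≈ -0.20.
|E_p| < 1: demand is inelastic.

-0.20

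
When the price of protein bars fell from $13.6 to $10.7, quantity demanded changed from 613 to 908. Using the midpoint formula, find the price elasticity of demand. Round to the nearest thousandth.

-1.625

%Δq = (908 − 613)/[(613 + 908)/2] = 295/760.5 ≈ 0.3879.
%ΔP = (10.7 − 13.6)/[(13.6 + 10.7)/2] = -2.9/12.15 ≈ -0.2387.
Arc elasticity E = %Δq/%ΔP ≈ 0.3879/-0.2387 ≈ -1.625.
|E| > 1: demand is elastic over this range.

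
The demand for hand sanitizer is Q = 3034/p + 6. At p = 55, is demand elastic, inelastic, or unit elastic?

inelastic

At p = 55, Q = 61.1636.
dQ/dp = −3034/p² = −1.003.
Point elasticity E = (dQ/dp)·(p/Q) = -1.003 × 55/61.1636 ≈ -0.902.
|E| ≈ 0.902 < 1, so demand is inelastic.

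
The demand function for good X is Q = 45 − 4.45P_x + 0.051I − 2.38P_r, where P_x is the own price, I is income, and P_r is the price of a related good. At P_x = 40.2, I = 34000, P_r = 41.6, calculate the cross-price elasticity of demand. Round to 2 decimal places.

First evaluate Q: 45 − 4.45(40.2) + 0.051(34000) − 2.38(41.6) = 45 − 178.89 + 1734 − 99.008 = 1501.102.
∂Q/∂P_r = −2.38, so E_xy = -2.38·(41.6/1501.102) ≈ -0.07.
E_xy < 0: the goods are complements.

-0.07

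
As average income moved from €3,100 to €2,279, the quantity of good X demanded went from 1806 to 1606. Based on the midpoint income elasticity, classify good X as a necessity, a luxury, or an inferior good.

%ΔQ = (1606 − 1806)/[(1806+1606)/2] = -200/1706 ≈ -0.1172.
%ΔI = (2,279 − 3,100)/[(3,100+2,279)/2] = -821/2689.5 ≈ -0.3053.
E_I = %ΔQ/%ΔI ≈ 0.384.
E_I ∈ (0,1): normal good (necessity).

necessity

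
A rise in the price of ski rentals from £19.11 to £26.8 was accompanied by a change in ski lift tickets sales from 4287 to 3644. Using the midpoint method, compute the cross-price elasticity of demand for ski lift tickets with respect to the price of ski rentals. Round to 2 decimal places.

%ΔQ_x = (3644 − 4287)/[(4287+3644)/2] = -643/3965.5 ≈ -0.1621.
%ΔP_y = (26.8 − 19.11)/[(19.11+26.8)/2] ≈ 0.3350.
E_xy = -0.1621/0.3350 ≈ -0.48.
E_xy < 0, so ski lift tickets and ski rentals are complements.

-0.48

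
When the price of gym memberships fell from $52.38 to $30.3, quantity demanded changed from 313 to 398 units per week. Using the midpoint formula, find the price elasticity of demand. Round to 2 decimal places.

-0.45

%Δq = (398 − 313)/[(313 + 398)/2] = 85/355.5 ≈ 0.2391.
%ΔP = (30.3 − 52.38)/[(52.38 + 30.3)/2] = -22.08/41.34 ≈ -0.5341.
Arc elasticity E = %Δq/%ΔP ≈ 0.2391/-0.5341 ≈ -0.45.
|E| < 1: demand is inelastic over this range.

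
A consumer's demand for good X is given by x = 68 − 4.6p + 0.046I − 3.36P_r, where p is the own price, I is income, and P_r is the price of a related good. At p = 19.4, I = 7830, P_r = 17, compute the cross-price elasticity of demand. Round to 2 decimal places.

-0.20

At the given point, x = 68 − 4.6(19.4) + 0.046(7830) − 3.36(17) = 68 − 89.24 + 360.18 − 57.12 = 281.82.
∂x/∂P_r = −3.36, so E_xy = -3.36·(17/281.82) ≈ -0.20.
E_xy < 0: the goods are complements.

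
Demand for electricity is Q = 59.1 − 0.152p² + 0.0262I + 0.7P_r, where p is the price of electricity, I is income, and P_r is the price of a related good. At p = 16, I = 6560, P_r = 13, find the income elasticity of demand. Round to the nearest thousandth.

0.854

Q = 59.1 − 0.152(16)² + 0.0262(6560) + 0.7(13) = 59.1 − 38.912 + 171.872 + 9.1 = 201.16.
∂Q/∂I = +0.0262, so E_I = 0.0262·(6560/201.16) ≈ 0.854.
E_I ∈ (0,1): normal good (necessity).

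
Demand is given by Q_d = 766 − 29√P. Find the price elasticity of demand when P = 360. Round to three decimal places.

-1.275

At P = 360, Q_d = 215.7637.
dQ_d/dP = −29/(2√P) = −29/(2·18.9737).
Point elasticity E = (dQ_d/dP)·(P/Q_d) = -0.7642 × 360/215.7637 ≈ -1.275.
|E| > 1, so demand is elastic at this price.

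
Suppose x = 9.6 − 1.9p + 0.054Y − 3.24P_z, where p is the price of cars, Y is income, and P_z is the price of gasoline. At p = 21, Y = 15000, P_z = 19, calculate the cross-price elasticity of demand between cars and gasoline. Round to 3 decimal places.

-0.086

At the given point, x = 9.6 − 1.9(21) + 0.054(15000) − 3.24(19) = 9.6 − 39.9 + 810 − 61.56 = 718.14.
∂x/∂P_z = −3.24, so E_xy = -3.24·(19/718.14) ≈ -0.086.
E_xy < 0: the goods are complements.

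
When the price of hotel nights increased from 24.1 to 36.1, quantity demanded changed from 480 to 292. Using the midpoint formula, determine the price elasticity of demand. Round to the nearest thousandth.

%ΔQ = (292 − 480)/[(480 + 292)/2] = -188/386 ≈ -0.4870.
%ΔP = (36.1 − 24.1)/[(24.1 + 36.1)/2] = 12/30.1 ≈ 0.3987.
Arc elasticity E = %ΔQ/%ΔP ≈ -0.4870/0.3987 ≈ -1.222.
|E| > 1: demand is elastic over this range.

-1.222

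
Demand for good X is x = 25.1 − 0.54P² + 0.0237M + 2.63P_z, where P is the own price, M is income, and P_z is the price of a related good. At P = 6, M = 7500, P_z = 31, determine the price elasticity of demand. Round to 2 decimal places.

Evaluating quantity at (P, M, P_z) gives x = 25.1 − 0.54(6)² + 0.0237(7500) + 2.63(31) = 25.1 − 19.44 + 177.75 + 81.53 = 264.94.
∂x/∂P = −2·0.54·P = -6.48, so E_p = -6.48·(6/264.94) ≈ -0.15.
|E_p| < 1: demand is inelastic.

-0.15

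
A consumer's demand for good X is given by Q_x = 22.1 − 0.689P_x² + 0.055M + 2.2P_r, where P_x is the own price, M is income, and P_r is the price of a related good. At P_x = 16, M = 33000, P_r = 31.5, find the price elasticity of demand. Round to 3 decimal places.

-0.204

Substituting, Q_x = 22.1 − 0.689(16)² + 0.055(33000) + 2.2(31.5) = 22.1 − 176.384 + 1815 + 69.3 = 1730.016.
∂Q_x/∂P_x = −2·0.689·P_x = -22.048, so E_p = -22.048·(16/1730.016) ≈ -0.204.
|E_p| < 1: demand is inelastic.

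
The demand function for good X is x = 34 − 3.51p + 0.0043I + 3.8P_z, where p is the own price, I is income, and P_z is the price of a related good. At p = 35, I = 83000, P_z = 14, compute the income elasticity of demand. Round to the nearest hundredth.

1.11

x = 34 − 3.51(35) + 0.0043(83000) + 3.8(14) = 34 − 122.85 + 356.9 + 53.2 = 321.25.
∂x/∂I = +0.0043, so E_I = 0.0043·(83000/321.25) ≈ 1.11.
E_I > 1: normal good (luxury).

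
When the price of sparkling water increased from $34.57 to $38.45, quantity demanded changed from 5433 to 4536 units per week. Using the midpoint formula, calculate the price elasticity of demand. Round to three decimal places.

%Δq = (4536 − 5433)/[(5433 + 4536)/2] = -897/4984.5 ≈ -0.1800.
%Δp = (38.45 − 34.57)/[(34.57 + 38.45)/2] = 3.88/36.51 ≈ 0.1063.
Arc elasticity E = %Δq/%Δp ≈ -0.1800/0.1063 ≈ -1.693.
|E| > 1: demand is elastic over this range.

-1.693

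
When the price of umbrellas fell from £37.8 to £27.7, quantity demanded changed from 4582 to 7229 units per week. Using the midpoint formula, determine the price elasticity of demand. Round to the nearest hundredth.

-1.45

%ΔQ = (7229 − 4582)/[(4582 + 7229)/2] = 2647/5905.5 ≈ 0.4482.
%ΔP = (27.7 − 37.8)/[(37.8 + 27.7)/2] = -10.1/32.75 ≈ -0.3084.
Arc elasticity E = %ΔQ/%ΔP ≈ 0.4482/-0.3084 ≈ -1.45.
|E| > 1: demand is elastic over this range.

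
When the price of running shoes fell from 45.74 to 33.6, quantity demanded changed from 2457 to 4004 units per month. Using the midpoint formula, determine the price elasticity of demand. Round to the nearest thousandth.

-1.565

%ΔQ = (4004 − 2457)/[(2457 + 4004)/2] = 1547/3230.5 ≈ 0.4789.
%ΔP = (33.6 − 45.74)/[(45.74 + 33.6)/2] = -12.14/39.67 ≈ -0.3060.
Arc elasticity E = %ΔQ/%ΔP ≈ 0.4789/-0.3060 ≈ -1.565.
|E| > 1: demand is elastic over this range.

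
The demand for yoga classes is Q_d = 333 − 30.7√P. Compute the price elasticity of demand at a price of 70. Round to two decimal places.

At P = 70, Q_d = 76.1454.
dQ_d/dP = −30.7/(2√P) = −30.7/(2·8.3666).
Point elasticity E = (dQ_d/dP)·(P/Q_d) = -1.8347 × 70/76.1454 ≈ -1.69.
|E| > 1, so demand is elastic at this price.

-1.69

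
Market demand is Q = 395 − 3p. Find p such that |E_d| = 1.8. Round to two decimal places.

Set −bp/(a − bp) = −1.8 ⇒ bp = 1.8(a − bp) ⇒ bp(1+1.8) = 1.8·a.
p = 1.8·395/(3·2.8) ≈ 84.64.

84.64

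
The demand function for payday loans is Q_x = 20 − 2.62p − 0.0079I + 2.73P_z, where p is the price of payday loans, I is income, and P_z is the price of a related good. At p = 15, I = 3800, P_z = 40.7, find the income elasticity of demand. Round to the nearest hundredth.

At the given point, Q_x = 20 − 2.62(15) − 0.0079(3800) + 2.73(40.7) = 20 − 39.3 − 30.02 + 111.111 = 61.791.
∂Q_x/∂I = −0.0079, so E_I = -0.0079·(3800/61.791) ≈ -0.49.
E_I < 0: inferior good.

-0.49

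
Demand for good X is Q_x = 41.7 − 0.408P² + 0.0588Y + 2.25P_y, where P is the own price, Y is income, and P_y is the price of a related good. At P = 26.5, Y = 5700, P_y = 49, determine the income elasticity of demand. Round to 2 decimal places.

At the given point, Q_x = 41.7 − 0.408(26.5)² + 0.0588(5700) + 2.25(49) = 41.7 − 286.518 + 335.16 + 110.25 = 200.592.
∂Q_x/∂Y = +0.0588, so E_I = 0.0588·(5700/200.592) ≈ 1.67.
E_I > 1: normal good (luxury).

1.67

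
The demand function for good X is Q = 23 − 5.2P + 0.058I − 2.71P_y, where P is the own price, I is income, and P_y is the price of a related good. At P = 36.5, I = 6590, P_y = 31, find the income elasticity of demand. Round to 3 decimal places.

2.909

Evaluating quantity at (P, I, P_y) gives Q = 23 − 5.2(36.5) + 0.058(6590) − 2.71(31) = 23 − 189.8 + 382.22 − 84.01 = 131.41.
∂Q/∂I = +0.058, so E_I = 0.058·(6590/131.41) ≈ 2.909.
E_I > 1: normal good (luxury).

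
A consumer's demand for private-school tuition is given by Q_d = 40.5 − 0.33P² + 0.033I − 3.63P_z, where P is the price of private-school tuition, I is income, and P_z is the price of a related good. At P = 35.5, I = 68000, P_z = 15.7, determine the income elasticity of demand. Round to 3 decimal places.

1.239

At the given point, Q_d = 40.5 − 0.33(35.5)² + 0.033(68000) − 3.63(15.7) = 40.5 − 415.8825 + 2244 − 56.991 = 1811.6265.
∂Q_d/∂I = +0.033, so E_I = 0.033·(68000/1811.6265) ≈ 1.239.
E_I > 1: normal good (luxury).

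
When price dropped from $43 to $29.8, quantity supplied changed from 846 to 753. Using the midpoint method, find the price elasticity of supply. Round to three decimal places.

0.321

%Δq = (753 − 846)/[(846 + 753)/2] = -93/799.5 ≈ -0.1163.
%Δp = (29.8 − 43)/[(43 + 29.8)/2] = -13.2/36.4 ≈ -0.3626.
Arc elasticity E = %Δq/%Δp ≈ -0.1163/-0.3626 ≈ 0.321.
|E| < 1: supply is inelastic over this range.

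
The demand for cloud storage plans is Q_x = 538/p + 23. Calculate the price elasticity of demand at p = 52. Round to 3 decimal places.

At p = 52, Q_x = 33.3462.
dQ_x/dp = −538/p² = −0.199.
Point elasticity E = (dQ_x/dp)·(p/Q_x) = -0.199 × 52/33.3462 ≈ -0.310.
|E| < 1, so demand is inelastic at this price.

-0.310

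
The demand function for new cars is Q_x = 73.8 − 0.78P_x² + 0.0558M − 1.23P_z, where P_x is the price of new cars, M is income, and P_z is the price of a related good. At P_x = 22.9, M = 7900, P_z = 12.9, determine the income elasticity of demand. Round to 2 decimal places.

First evaluate Q_x: 73.8 − 0.78(22.9)² + 0.0558(7900) − 1.23(12.9) = 73.8 − 409.0398 + 440.82 − 15.867 = 89.7132.
∂Q_x/∂M = +0.0558, so E_I = 0.0558·(7900/89.7132) ≈ 4.91.
E_I > 1: normal good (luxury).

4.91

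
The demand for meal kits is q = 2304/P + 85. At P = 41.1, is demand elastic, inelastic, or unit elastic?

At P = 41.1, q = 141.0584.
dq/dP = −2304/P² = −1.364.
Point elasticity E = (dq/dP)·(P/q) = -1.364 × 41.1/141.0584 ≈ -0.397.
|E| ≈ 0.397 < 1, so demand is inelastic.

inelastic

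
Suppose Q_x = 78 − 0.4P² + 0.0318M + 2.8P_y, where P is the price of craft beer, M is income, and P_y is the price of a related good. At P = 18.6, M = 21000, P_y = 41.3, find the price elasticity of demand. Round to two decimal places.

-0.38

At the given point, Q_x = 78 − 0.4(18.6)² + 0.0318(21000) + 2.8(41.3) = 78 − 138.384 + 667.8 + 115.64 = 723.056.
∂Q_x/∂P = −2·0.4·P = -14.88, so E_p = -14.88·(18.6/723.056) ≈ -0.38.
|E_p| < 1: demand is inelastic.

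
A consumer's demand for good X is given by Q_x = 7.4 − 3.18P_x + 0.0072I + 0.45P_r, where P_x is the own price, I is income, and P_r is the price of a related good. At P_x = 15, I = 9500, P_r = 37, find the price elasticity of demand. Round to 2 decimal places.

-1.07

Substituting, Q_x = 7.4 − 3.18(15) + 0.0072(9500) + 0.45(37) = 7.4 − 47.7 + 68.4 + 16.65 = 44.75.
∂Q_x/∂P_x = −3.18, so E_p = (−3.18)·(15/44.75) ≈ -1.07.
|E_p| > 1: demand is elastic.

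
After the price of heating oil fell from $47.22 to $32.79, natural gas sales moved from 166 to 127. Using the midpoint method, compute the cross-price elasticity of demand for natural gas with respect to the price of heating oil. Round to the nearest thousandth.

0.738

%ΔQ_x = (127 − 166)/[(166+127)/2] = -39/146.5 ≈ -0.2662.
%ΔP_y = (32.79 − 47.22)/[(47.22+32.79)/2] ≈ -0.3607.
E_xy = -0.2662/-0.3607 ≈ 0.738.
E_xy > 0, so natural gas and heating oil are substitutes.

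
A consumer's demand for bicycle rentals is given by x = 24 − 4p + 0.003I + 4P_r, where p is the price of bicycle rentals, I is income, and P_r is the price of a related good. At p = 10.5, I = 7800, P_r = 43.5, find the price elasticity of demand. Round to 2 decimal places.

First evaluate x: 24 − 4(10.5) + 0.003(7800) + 4(43.5) = 24 − 42 + 23.4 + 174 = 179.4.
∂x/∂p = −4, so E_p = (−4)·(10.5/179.4) ≈ -0.23.
|E_p| < 1: demand is inelastic.

-0.23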